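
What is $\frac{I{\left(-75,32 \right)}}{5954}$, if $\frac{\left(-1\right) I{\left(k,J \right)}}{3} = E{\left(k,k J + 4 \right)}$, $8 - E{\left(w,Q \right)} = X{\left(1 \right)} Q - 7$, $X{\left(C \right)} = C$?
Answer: $- \frac{7233}{5954} \approx -1.2148$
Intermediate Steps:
$E{\left(w,Q \right)} = 15 - Q$ ($E{\left(w,Q \right)} = 8 - \left(1 Q - 7\right) = 8 - \left(Q - 7\right) = 8 - \left(-7 + Q\right) = 15 - Q$)
$I{\left(k,J \right)} = -33 + 3 J k$ ($I{\left(k,J \right)} = - 3 \left(15 - \left(k J + 4\right)\right) = - 3 \left(15 - \left(J k + 4\right)\right) = - 3 \left(15 - \left(4 + J k\right)\right) = - 3 \left(11 - J k\right) = -33 + 3 J k$)
$\frac{I{\left(-75,32 \right)}}{5954} = \frac{-33 + 3 \cdot 32 \left(-75\right)}{5954} = \left(-33 - 7200\right) \frac{1}{5954} = \left(-7233\right) \frac{1}{5954} = - \frac{7233}{5954}$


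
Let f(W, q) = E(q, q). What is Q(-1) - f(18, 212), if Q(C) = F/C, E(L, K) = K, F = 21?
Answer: -233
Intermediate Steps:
Q(C) = 21/C
f(W, q) = q
Q(-1) - f(18, 212) = 21/(-1) - 1*212 = 21*(-1) - 212 = -21 - 212 = -233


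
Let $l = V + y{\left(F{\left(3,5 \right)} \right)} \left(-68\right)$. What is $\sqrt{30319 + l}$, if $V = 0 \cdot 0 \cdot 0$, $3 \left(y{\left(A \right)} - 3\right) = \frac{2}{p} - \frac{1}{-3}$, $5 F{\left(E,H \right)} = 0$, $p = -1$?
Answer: $\frac{5 \sqrt{10855}}{3} \approx 173.65$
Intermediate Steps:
$F{\left(E,H \right)} = 0$ ($F{\left(E,H \right)} = \frac{1}{5} \cdot 0 = 0$)
$y{\left(A \right)} = \frac{22}{9}$ ($y{\left(A \right)} = 3 + \frac{\frac{2}{-1} - \frac{1}{-3}}{3} = 3 + \frac{2 \left(-1\right) - - \frac{1}{3}}{3} = 3 + \frac{-2 + \frac{1}{3}}{3} = 3 + \frac{1}{3} \left(- \frac{5}{3}\right) = 3 - \frac{5}{9} = \frac{22}{9}$)
$V = 0$ ($V = 0 \cdot 0 = 0$)
$l = - \frac{1496}{9}$ ($l = 0 + \frac{22}{9} \left(-68\right) = 0 - \frac{1496}{9} = - \frac{1496}{9} \approx -166.22$)
$\sqrt{30319 + l} = \sqrt{30319 - \frac{1496}{9}} = \sqrt{\frac{271375}{9}} = \frac{5 \sqrt{10855}}{3}$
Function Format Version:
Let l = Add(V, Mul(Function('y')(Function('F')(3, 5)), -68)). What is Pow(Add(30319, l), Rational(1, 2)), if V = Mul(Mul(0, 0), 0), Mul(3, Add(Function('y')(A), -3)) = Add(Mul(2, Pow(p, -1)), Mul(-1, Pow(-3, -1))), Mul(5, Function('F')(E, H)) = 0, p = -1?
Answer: Mul(Rational(5, 3), Pow(10855, Rational(1, 2))) ≈ 173.65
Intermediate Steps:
Function('F')(E, H) = 0 (Function('F')(E, H) = Mul(Rational(1, 5), 0) = 0)
Function('y')(A) = Rational(22, 9) (Function('y')(A) = Add(3, Mul(Rational(1, 3), Add(Mul(2, Pow(-1, -1)), Mul(-1, Pow(-3, -1))))) = Add(3, Mul(Rational(1, 3), Add(Mul(2, -1), Mul(-1, Rational(-1, 3))))) = Add(3, Mul(Rational(1, 3), Add(-2, Rational(1, 3)))) = Add(3, Mul(Rational(1, 3), Rational(-5, 3))) = Add(3, Rational(-5, 9)) = Rational(22, 9))
V = 0 (V = Mul(0, 0) = 0)
l = Rational(-1496, 9) (l = Add(0, Mul(Rational(22, 9), -68)) = Add(0, Rational(-1496, 9)) = Rational(-1496, 9) ≈ -166.22)
Pow(Add(30319, l), Rational(1, 2)) = Pow(Add(30319, Rational(-1496, 9)), Rational(1, 2)) = Pow(Rational(271375, 9), Rational(1, 2)) = Mul(Rational(5, 3), Pow(10855, Rational(1, 2)))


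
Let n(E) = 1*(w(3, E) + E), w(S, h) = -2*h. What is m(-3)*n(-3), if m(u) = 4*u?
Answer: -36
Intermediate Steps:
n(E) = -E (n(E) = 1*(-2*E + E) = 1*(-E) = -E)
m(-3)*n(-3) = (4*(-3))*(-1*(-3)) = -12*3 = -36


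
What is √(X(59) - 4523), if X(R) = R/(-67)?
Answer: 10*I*√203077/67 ≈ 67.26*I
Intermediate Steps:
X(R) = -R/67 (X(R) = R*(-1/67) = -R/67)
√(X(59) - 4523) = √(-1/67*59 - 4523) = √(-59/67 - 4523) = √(-303100/67) = 10*I*√203077/67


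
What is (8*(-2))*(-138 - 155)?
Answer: 4688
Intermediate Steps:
(8*(-2))*(-138 - 155) = -16*(-293) = 4688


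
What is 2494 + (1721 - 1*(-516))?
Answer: 4731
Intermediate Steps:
2494 + (1721 - 1*(-516)) = 2494 + (1721 + 516) = 2494 + 2237 = 4731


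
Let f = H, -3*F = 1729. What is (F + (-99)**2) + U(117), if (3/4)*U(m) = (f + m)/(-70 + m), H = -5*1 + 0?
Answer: 1301126/141 ≈ 9227.8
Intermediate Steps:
F = -1729/3 (F = -1/3*1729 = -1729/3 ≈ -576.33)
H = -5 (H = -5 + 0 = -5)
f = -5
U(m) = 4*(-5 + m)/(3*(-70 + m)) (U(m) = 4*((-5 + m)/(-70 + m))/3 = 4*(-5 + m)/(3*(-70 + m)))
(F + (-99)**2) + U(117) = (-1729/3 + (-99)**2) + 4*(-5 + 117)/(3*(-70 + 117)) = (-1729/3 + 9801) + (4/3)*112/47 = 27674/3 + (4/3)*(1/47)*112 = 27674/3 + 448/141 = 1301126/141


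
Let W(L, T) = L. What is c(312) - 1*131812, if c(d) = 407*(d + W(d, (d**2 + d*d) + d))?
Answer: 122156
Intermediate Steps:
c(d) = 814*d (c(d) = 407*(d + d) = 407*(2*d) = 814*d)
c(312) - 1*131812 = 814*312 - 1*131812 = 253968 - 131812 = 122156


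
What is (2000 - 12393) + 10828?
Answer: 435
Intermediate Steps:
(2000 - 12393) + 10828 = -10393 + 10828 = 435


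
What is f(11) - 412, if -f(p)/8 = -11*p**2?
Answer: 10236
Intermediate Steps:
f(p) = 88*p**2 (f(p) = -(-88)*p**2 = 88*p**2)
f(11) - 412 = 88*11**2 - 412 = 88*121 - 412 = 10648 - 412 = 10236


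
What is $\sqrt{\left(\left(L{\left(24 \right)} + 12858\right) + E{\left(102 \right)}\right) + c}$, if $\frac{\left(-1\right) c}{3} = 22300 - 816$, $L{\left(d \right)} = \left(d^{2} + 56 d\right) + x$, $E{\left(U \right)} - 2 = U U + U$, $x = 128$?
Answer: $i \sqrt{39038} \approx 197.58 i$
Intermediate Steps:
$E{\left(U \right)} = 2 + U + U^{2}$ ($E{\left(U \right)} = 2 + \left(U U + U\right) = 2 + \left(U^{2} + U\right) = 2 + \left(U + U^{2}\right) = 2 + U + U^{2}$)
$L{\left(d \right)} = 128 + d^{2} + 56 d$ ($L{\left(d \right)} = \left(d^{2} + 56 d\right) + 128 = 128 + d^{2} + 56 d$)
$c = -64452$ ($c = - 3 \left(22300 - 816\right) = \left(-3\right) 21484 = -64452$)
$\sqrt{\left(\left(L{\left(24 \right)} + 12858\right) + E{\left(102 \right)}\right) + c} = \sqrt{\left(\left(\left(128 + 24^{2} + 56 \cdot 24\right) + 12858\right) + \left(2 + 102 + 102^{2}\right)\right) - 64452} = \sqrt{\left(\left(\left(128 + 576 + 1344\right) + 12858\right) + \left(2 + 102 + 10404\right)\right) - 64452} = \sqrt{\left(\left(2048 + 12858\right) + 10508\right) - 64452} = \sqrt{\left(14906 + 10508\right) - 64452} = \sqrt{25414 - 64452} = \sqrt{-39038} = i \sqrt{39038}$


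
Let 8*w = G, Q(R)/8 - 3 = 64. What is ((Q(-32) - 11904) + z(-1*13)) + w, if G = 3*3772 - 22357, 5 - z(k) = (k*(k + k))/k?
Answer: -101737/8 ≈ -12717.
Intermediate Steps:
z(k) = 5 - 2*k (z(k) = 5 - k*(k + k)/k = 5 - k*(2*k)/k = 5 - 2*k²/k = 5 - 2*k)
Q(R) = 536 (Q(R) = 24 + 8*64 = 24 + 512 = 536)
G = -11041 (G = 11316 - 22357 = -11041)
w = -11041/8 (w = (⅛)*(-11041) = -11041/8 ≈ -1380.1)
((Q(-32) - 11904) + z(-1*13)) + w = ((536 - 11904) + (5 - (-2)*13)) - 11041/8 = (-11368 + (5 - 2*(-13))) - 11041/8 = (-11368 + (5 + 26)) - 11041/8 = (-11368 + 31) - 11041/8 = -11337 - 11041/8 = -101737/8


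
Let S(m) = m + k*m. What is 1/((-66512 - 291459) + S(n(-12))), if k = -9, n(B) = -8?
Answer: -1/357907 ≈ -2.7940e-6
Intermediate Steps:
S(m) = -8*m (S(m) = m - 9*m = -8*m)
1/((-66512 - 291459) + S(n(-12))) = 1/((-66512 - 291459) - 8*(-8)) = 1/(-357971 + 64) = 1/(-357907) = -1/357907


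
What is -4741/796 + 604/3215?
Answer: -14761531/2559140 ≈ -5.7682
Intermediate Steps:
-4741/796 + 604/3215 = -14761531/2559140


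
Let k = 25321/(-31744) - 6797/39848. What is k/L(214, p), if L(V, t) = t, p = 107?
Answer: -153094397/16918504448 ≈ -0.0090489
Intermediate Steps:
k = -153094397/158116864 (k = 25321*(-1/31744) - 6797*1/39848 = -25321/31744 - 6797/39848 = -153094397/158116864 ≈ -0.96824)
k/L(214, p) = -153094397/158116864/107 = -153094397/158116864*1/107 = -153094397/16918504448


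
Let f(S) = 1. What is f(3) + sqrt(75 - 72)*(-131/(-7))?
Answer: 1 + 131*sqrt(3)/7 ≈ 33.414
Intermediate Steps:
f(3) + sqrt(75 - 72)*(-131/(-7)) = 1 + sqrt(75 - 72)*(-131/(-7)) = 1 + sqrt(3)*(-131*(-1/7)) = 1 + sqrt(3)*(131/7) = 1 + 131*sqrt(3)/7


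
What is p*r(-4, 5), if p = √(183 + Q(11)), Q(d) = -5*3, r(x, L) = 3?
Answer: 6*√42 ≈ 38.884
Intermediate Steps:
Q(d) = -15
p = 2*√42 (p = √(183 - 15) = √168 = 2*√42 ≈ 12.961)
p*r(-4, 5) = (2*√42)*3 = 6*√42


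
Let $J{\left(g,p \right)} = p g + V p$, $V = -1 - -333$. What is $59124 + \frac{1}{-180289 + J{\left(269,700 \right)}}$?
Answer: $\frac{14214059965}{240411} \approx 59124.0$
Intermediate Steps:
$V = 332$ ($V = -1 + 333 = 332$)
$J{\left(g,p \right)} = 332 p + g p$ ($J{\left(g,p \right)} = p g + 332 p = g p + 332 p = 332 p + g p$)
$59124 + \frac{1}{-180289 + J{\left(269,700 \right)}} = 59124 + \frac{1}{-180289 + 700 \left(332 + 269\right)} = 59124 + \frac{1}{-180289 + 700 \cdot 601} = 59124 + \frac{1}{-180289 + 420700} = 59124 + \frac{1}{240411} = \frac{14214059965}{240411}$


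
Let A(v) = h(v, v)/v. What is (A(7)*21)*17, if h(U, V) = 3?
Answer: 153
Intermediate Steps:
A(v) = 3/v
(A(7)*21)*17 = ((3/7)*21)*17 = 9*17 = 153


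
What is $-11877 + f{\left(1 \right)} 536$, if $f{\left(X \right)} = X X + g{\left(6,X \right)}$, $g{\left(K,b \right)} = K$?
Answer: $-8125$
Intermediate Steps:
$f{\left(X \right)} = 6 + X^{2}$ ($f{\left(X \right)} = X X + 6 = X^{2} + 6 = 6 + X^{2}$)
$-11877 + f{\left(1 \right)} 536 = -11877 + \left(6 + 1^{2}\right) 536 = -11877 + \left(6 + 1\right) 536 = -11877 + 7 \cdot 536 = -11877 + 3752 = -8125$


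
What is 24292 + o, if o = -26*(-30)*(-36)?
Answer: -3788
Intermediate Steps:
o = -28080 (o = 780*(-36) = -28080)
24292 + o = 24292 - 28080 = -3788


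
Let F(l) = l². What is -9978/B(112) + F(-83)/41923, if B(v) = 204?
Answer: -69483723/1425382 ≈ -48.747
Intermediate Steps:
-9978/B(112) + F(-83)/41923 = -9978/204 + (-83)²/41923 = -9978*1/204 + 6889*(1/41923) = -1663/34 + 6889/41923 = -69483723/1425382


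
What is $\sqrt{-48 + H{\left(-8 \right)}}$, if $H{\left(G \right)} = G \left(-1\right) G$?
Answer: $4 i \sqrt{7} \approx 10.583 i$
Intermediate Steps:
$H{\left(G \right)} = - G^{2}$ ($H{\left(G \right)} = - G G = - G^{2}$)
$\sqrt{-48 + H{\left(-8 \right)}} = \sqrt{-48 - \left(-8\right)^{2}} = \sqrt{-48 - 64} = \sqrt{-112} = 4 i \sqrt{7}$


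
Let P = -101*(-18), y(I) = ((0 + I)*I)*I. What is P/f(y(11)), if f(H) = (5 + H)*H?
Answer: 909/889108 ≈ 0.0010224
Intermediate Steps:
y(I) = I³ (y(I) = (I*I)*I = I²*I = I³)
f(H) = H*(5 + H)
P = 1818
P/f(y(11)) = 1818/((11³*(5 + 11³))) = 1818/((1331*(5 + 1331))) = 1818/((1331*1336)) = 1818/1778216 = 1818*(1/1778216) = 909/889108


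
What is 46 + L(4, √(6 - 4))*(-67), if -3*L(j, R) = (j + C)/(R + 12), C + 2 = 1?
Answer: 3668/71 - 67*√2/142 ≈ 50.995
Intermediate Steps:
C = -1 (C = -2 + 1 = -1)
L(j, R) = -(-1 + j)/(3*(12 + R)) (L(j, R) = -(j - 1)/(3*(R + 12)) = -(-1 + j)/(3*(12 + R)))
46 + L(4, √(6 - 4))*(-67) = 46 + ((1 - 1*4)/(3*(12 + √(6 - 4))))*(-67) = 46 + ((1 - 4)/(3*(12 + √2)))*(-67) = 46 + ((⅓)*(-3)/(12 + √2))*(-67) = 46 - 1/(12 + √2)*(-67) = 46 + 67/(12 + √2)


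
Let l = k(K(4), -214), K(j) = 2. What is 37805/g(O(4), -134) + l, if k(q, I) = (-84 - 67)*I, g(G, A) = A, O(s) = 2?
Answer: 4292271/134 ≈ 32032.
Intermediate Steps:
k(q, I) = -151*I
l = 32314 (l = -151*(-214) = 32314)
37805/g(O(4), -134) + l = 37805/(-134) + 32314 = 37805*(-1/134) + 32314 = -37805/134 + 32314 = 4292271/134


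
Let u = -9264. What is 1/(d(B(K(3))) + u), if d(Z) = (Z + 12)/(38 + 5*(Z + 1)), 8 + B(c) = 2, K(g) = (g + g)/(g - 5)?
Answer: -13/120426 ≈ -0.00010795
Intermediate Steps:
K(g) = 2*g/(-5 + g) (K(g) = (2*g)/(-5 + g) = 2*g/(-5 + g))
B(c) = -6 (B(c) = -8 + 2 = -6)
d(Z) = (12 + Z)/(43 + 5*Z) (d(Z) = (12 + Z)/(38 + 5*(1 + Z)) = (12 + Z)/(38 + (5 + 5*Z)) = (12 + Z)/(43 + 5*Z))
1/(d(B(K(3))) + u) = 1/((12 - 6)/(43 + 5*(-6)) - 9264) = 1/(6/(43 - 30) - 9264) = 1/(6/13 - 9264) = 1/(-120426/13) = -13/120426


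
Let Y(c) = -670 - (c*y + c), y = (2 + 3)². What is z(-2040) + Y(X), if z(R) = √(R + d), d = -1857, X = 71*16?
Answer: -30206 + 3*I*√433 ≈ -30206.0 + 62.426*I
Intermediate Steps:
X = 1136
y = 25 (y = 5² = 25)
z(R) = √(-1857 + R) (z(R) = √(R - 1857) = √(-1857 + R))
Y(c) = -670 - 26*c (Y(c) = -670 - (c*25 + c) = -670 - (25*c + c) = -670 - 26*c)
z(-2040) + Y(X) = √(-1857 - 2040) + (-670 - 26*1136) = √(-3897) + (-670 - 29536) = 3*I*√433 - 30206 = -30206 + 3*I*√433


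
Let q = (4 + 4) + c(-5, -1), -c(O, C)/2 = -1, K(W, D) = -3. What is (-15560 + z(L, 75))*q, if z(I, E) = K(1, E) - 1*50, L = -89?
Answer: -156130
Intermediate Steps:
c(O, C) = 2 (c(O, C) = -2*(-1) = 2)
z(I, E) = -53 (z(I, E) = -3 - 1*50 = -3 - 50 = -53)
q = 10 (q = (4 + 4) + 2 = 8 + 2 = 10)
(-15560 + z(L, 75))*q = (-15560 - 53)*10 = -15613*10 = -156130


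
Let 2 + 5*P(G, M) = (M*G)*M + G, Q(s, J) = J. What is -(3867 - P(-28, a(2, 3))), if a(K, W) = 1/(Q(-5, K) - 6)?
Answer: -77467/20 ≈ -3873.4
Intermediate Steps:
a(K, W) = 1/(-6 + K) (a(K, W) = 1/(K - 6) = 1/(-6 + K))
P(G, M) = -⅖ + G/5 + G*M²/5 (P(G, M) = -⅖ + ((M*G)*M + G)/5 = -⅖ + ((G*M)*M + G)/5 = -⅖ + (G*M² + G)/5 = -⅖ + (G + G*M²)/5 = -⅖ + (G/5 + G*M²/5) = -⅖ + G/5 + G*M²/5)
-(3867 - P(-28, a(2, 3))) = -(3867 - (-⅖ + (⅕)*(-28) + (⅕)*(-28)*(1/(-6 + 2))²)) = -(3867 - (-⅖ - 28/5 + (⅕)*(-28)*(1/(-4))²)) = -(3867 - (-⅖ - 28/5 + (⅕)*(-28)*(-¼)²)) = -(3867 - (-⅖ - 28/5 + (⅕)*(-28)*(1/16))) = -(3867 - (-⅖ - 28/5 - 7/20)) = -(3867 - 1*(-127/20)) = -(3867 + 127/20) = -1*77467/20 = -77467/20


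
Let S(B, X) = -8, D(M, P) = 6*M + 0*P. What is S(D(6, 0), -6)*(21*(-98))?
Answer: 16464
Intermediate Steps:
D(M, P) = 6*M (D(M, P) = 6*M + 0 = 6*M)
S(D(6, 0), -6)*(21*(-98)) = -168*(-98) = -8*(-2058) = 16464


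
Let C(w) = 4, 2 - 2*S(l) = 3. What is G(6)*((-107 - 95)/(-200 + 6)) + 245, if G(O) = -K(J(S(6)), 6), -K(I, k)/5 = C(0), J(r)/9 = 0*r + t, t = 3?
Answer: 25785/97 ≈ 265.82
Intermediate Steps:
S(l) = -½ (S(l) = 1 - ½*3 = 1 - 3/2 = -½)
J(r) = 27 (J(r) = 9*(0*r + 3) = 9*(0 + 3) = 9*3 = 27)
K(I, k) = -20 (K(I, k) = -5*4 = -20)
G(O) = 20 (G(O) = -1*(-20) = 20)
G(6)*((-107 - 95)/(-200 + 6)) + 245 = 20*((-107 - 95)/(-200 + 6)) + 245 = 20*(-202/(-194)) + 245 = 20*(-202*(-1/194)) + 245 = 20*(101/97) + 245 = 2020/97 + 245 = 25785/97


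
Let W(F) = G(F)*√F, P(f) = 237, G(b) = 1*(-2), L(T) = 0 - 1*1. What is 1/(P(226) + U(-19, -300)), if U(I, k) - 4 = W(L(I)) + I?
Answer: 111/24644 + I/24644 ≈ 0.0045041 + 4.0578e-5*I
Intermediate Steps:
L(T) = -1 (L(T) = 0 - 1 = -1)
G(b) = -2
W(F) = -2*√F
U(I, k) = 4 + I - 2*I (U(I, k) = 4 + (-2*I + I) = 4 + (I - 2*I) = 4 + I - 2*I)
1/(P(226) + U(-19, -300)) = 1/(237 + (4 - 19 - 2*I)) = 1/(237 + (-15 - 2*I)) = 1/(222 - 2*I) = (222 + 2*I)/49288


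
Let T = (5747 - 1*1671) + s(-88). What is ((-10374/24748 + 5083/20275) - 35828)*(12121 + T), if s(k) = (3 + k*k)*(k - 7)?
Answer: 3234879600835654772/125441425 ≈ 2.5788e+10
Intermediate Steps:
s(k) = (-7 + k)*(3 + k**2) (s(k) = (3 + k**2)*(-7 + k) = (-7 + k)*(3 + k**2))
T = -731889 (T = (5747 - 1*1671) + (-21 + (-88)**3 - 7*(-88)**2 + 3*(-88)) = (5747 - 1671) + (-21 - 681472 - 7*7744 - 264) = 4076 + (-21 - 681472 - 54208 - 264) = 4076 - 735965 = -731889)
((-10374/24748 + 5083/20275) - 35828)*(12121 + T) = ((-10374/24748 + 5083/20275) - 35828)*(12121 - 731889) = ((-10374*1/24748 + 5083*(1/20275)) - 35828)*(-719768) = ((-5187/12374 + 5083/20275) - 35828)*(-719768) = (-42269383/250882850 - 35828)*(-719768) = -8988673019183/250882850*(-719768) = 3234879600835654772/125441425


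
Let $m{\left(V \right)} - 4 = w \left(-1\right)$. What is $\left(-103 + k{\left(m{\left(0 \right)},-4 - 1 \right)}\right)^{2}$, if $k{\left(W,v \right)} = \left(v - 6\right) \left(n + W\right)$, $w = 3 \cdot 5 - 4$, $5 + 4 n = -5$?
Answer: $\frac{9}{4} \approx 2.25$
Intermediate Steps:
$n = - \frac{5}{2}$ ($n = - \frac{5}{4} + \frac{1}{4} \left(-5\right) = - \frac{5}{4} - \frac{5}{4} = - \frac{5}{2} \approx -2.5$)
$w = 11$ ($w = 15 - 4 = 11$)
$m{\left(V \right)} = -7$ ($m{\left(V \right)} = 4 + 11 \left(-1\right) = 4 - 11 = -7$)
$k{\left(W,v \right)} = \left(-6 + v\right) \left(- \frac{5}{2} + W\right)$ ($k{\left(W,v \right)} = \left(v - 6\right) \left(- \frac{5}{2} + W\right) = \left(-6 + v\right) \left(- \frac{5}{2} + W\right)$)
$\left(-103 + k{\left(m{\left(0 \right)},-4 - 1 \right)}\right)^{2} = \left(-103 - \left(-57 + \frac{19 \left(-4 - 1\right)}{2}\right)\right)^{2} = \left(-103 + \left(15 + 42 - - \frac{25}{2} - -35\right)\right)^{2} = \left(-103 + \left(15 + 42 + \frac{25}{2} + 35\right)\right)^{2} = \left(-103 + \frac{209}{2}\right)^{2} = \left(\frac{3}{2}\right)^{2} = \frac{9}{4}$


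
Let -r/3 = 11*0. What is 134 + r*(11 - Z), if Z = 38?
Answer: 134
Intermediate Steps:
r = 0 (r = -33*0 = -3*0 = 0)
134 + r*(11 - Z) = 134 + 0*(11 - 1*38) = 134 + 0*(11 - 38) = 134 + 0*(-27) = 134 + 0 = 134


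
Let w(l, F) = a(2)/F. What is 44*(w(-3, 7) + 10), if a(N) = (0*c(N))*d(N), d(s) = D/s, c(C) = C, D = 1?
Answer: 440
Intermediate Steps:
d(s) = 1/s
a(N) = 0 (a(N) = (0*N)/N = 0/N = 0)
w(l, F) = 0 (w(l, F) = 0/F = 0)
44*(w(-3, 7) + 10) = 44*(0 + 10) = 44*10 = 440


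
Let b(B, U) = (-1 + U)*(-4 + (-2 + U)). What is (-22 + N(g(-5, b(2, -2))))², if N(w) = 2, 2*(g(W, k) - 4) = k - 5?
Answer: 400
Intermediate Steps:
b(B, U) = (-1 + U)*(-6 + U)
g(W, k) = 3/2 + k/2 (g(W, k) = 4 + (k - 5)/2 = 4 + (-5 + k)/2 = 4 + (-5/2 + k/2) = 3/2 + k/2)
(-22 + N(g(-5, b(2, -2))))² = (-22 + 2)² = (-20)² = 400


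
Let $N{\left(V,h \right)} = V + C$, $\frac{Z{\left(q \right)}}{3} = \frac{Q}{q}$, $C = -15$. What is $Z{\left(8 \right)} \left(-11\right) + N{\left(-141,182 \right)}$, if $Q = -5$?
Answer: $- \frac{1083}{8} \approx -135.38$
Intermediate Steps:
$Z{\left(q \right)} = - \frac{15}{q}$ ($Z{\left(q \right)} = 3 \left(- \frac{5}{q}\right) = - \frac{15}{q}$)
$N{\left(V,h \right)} = -15 + V$ ($N{\left(V,h \right)} = V - 15 = -15 + V$)
$Z{\left(8 \right)} \left(-11\right) + N{\left(-141,182 \right)} = - \frac{15}{8} \left(-11\right) - 156 = \left(-15\right) \frac{1}{8} \left(-11\right) - 156 = \left(- \frac{15}{8}\right) \left(-11\right) - 156 = \frac{165}{8} - 156 = - \frac{1083}{8}$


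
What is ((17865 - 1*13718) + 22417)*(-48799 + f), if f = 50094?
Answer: 34400380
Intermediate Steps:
((17865 - 1*13718) + 22417)*(-48799 + f) = ((17865 - 1*13718) + 22417)*(-48799 + 50094) = ((17865 - 13718) + 22417)*1295 = (4147 + 22417)*1295 = 26564*1295 = 34400380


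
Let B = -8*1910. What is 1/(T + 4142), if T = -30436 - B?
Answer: -1/11014 ≈ -9.0793e-5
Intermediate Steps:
B = -15280
T = -15156 (T = -30436 - 1*(-15280) = -30436 + 15280 = -15156)
1/(T + 4142) = 1/(-15156 + 4142) = 1/(-11014) = -1/11014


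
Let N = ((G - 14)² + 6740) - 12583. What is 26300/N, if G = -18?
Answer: -26300/4819 ≈ -5.4576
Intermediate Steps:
N = -4819 (N = ((-18 - 14)² + 6740) - 12583 = ((-32)² + 6740) - 12583 = (1024 + 6740) - 12583 = 7764 - 12583 = -4819)
26300/N = 26300/(-4819) = 26300*(-1/4819) = -26300/4819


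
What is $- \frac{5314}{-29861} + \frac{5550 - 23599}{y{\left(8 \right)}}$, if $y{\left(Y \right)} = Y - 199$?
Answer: $\frac{539976163}{5703451} \approx 94.675$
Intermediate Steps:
$y{\left(Y \right)} = -199 + Y$
$- \frac{5314}{-29861} + \frac{5550 - 23599}{y{\left(8 \right)}} = - \frac{5314}{-29861} + \frac{5550 - 23599}{-199 + 8} = \left(-5314\right) \left(- \frac{1}{29861}\right) - \frac{18049}{-191} = \frac{5314}{29861} - - \frac{18049}{191} = \frac{5314}{29861} + \frac{18049}{191} = \frac{539976163}{5703451}$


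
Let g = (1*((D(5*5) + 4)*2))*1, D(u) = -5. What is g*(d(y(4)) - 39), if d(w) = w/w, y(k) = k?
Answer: 76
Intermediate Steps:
d(w) = 1
g = -2 (g = (1*((-5 + 4)*2))*1 = (1*(-1*2))*1 = (1*(-2))*1 = -2*1 = -2)
g*(d(y(4)) - 39) = -2*(1 - 39) = -2*(-38) = 76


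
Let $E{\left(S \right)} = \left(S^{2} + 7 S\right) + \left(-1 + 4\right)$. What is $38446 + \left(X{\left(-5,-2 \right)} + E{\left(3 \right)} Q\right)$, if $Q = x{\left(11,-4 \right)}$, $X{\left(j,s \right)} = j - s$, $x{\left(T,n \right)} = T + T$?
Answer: $39169$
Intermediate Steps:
$x{\left(T,n \right)} = 2 T$
$Q = 22$ ($Q = 2 \cdot 11 = 22$)
$E{\left(S \right)} = 3 + S^{2} + 7 S$ ($E{\left(S \right)} = \left(S^{2} + 7 S\right) + 3 = 3 + S^{2} + 7 S$)
$38446 + \left(X{\left(-5,-2 \right)} + E{\left(3 \right)} Q\right) = 38446 + \left(\left(-5 - -2\right) + \left(3 + 3^{2} + 7 \cdot 3\right) 22\right) = 38446 + \left(\left(-5 + 2\right) + \left(3 + 9 + 21\right) 22\right) = 38446 + \left(-3 + 33 \cdot 22\right) = 38446 + \left(-3 + 726\right) = 38446 + 723 = 39169$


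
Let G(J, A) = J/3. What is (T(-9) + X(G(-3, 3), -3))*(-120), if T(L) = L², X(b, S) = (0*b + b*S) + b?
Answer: -9960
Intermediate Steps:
G(J, A) = J/3 (G(J, A) = J*(⅓) = J/3)
X(b, S) = b + S*b (X(b, S) = (0 + S*b) + b = S*b + b = b + S*b)
(T(-9) + X(G(-3, 3), -3))*(-120) = ((-9)² + ((⅓)*(-3))*(1 - 3))*(-120) = (81 - 1*(-2))*(-120) = (81 + 2)*(-120) = 83*(-120) = -9960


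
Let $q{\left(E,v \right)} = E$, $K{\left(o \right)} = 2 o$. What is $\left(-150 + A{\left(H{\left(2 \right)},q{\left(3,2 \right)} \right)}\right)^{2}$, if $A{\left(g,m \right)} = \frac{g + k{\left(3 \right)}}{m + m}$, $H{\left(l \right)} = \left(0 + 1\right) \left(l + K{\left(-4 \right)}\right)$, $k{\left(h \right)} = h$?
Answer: $\frac{90601}{4} \approx 22650.0$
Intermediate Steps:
$H{\left(l \right)} = -8 + l$ ($H{\left(l \right)} = \left(0 + 1\right) \left(l + 2 \left(-4\right)\right) = 1 \left(l - 8\right) = 1 \left(-8 + l\right) = -8 + l$)
$A{\left(g,m \right)} = \frac{3 + g}{2 m}$ ($A{\left(g,m \right)} = \frac{g + 3}{m + m} = \frac{3 + g}{2 m}$)
$\left(-150 + A{\left(H{\left(2 \right)},q{\left(3,2 \right)} \right)}\right)^{2} = \left(-150 + \frac{3 + \left(-8 + 2\right)}{2 \cdot 3}\right)^{2} = \left(-150 + \frac{1}{2} \cdot \frac{1}{3} \left(3 - 6\right)\right)^{2} = \left(-150 + \frac{1}{2} \cdot \frac{1}{3} \left(-3\right)\right)^{2} = \left(-150 - \frac{1}{2}\right)^{2} = \left(- \frac{301}{2}\right)^{2} = \frac{90601}{4}$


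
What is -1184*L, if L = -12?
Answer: 14208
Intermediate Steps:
-1184*L = -1184*(-12) = 14208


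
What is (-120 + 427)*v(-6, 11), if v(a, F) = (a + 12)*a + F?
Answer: -7675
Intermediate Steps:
v(a, F) = F + a*(12 + a) (v(a, F) = (12 + a)*a + F = a*(12 + a) + F = F + a*(12 + a))
(-120 + 427)*v(-6, 11) = (-120 + 427)*(11 + (-6)² + 12*(-6)) = 307*(11 + 36 - 72) = 307*(-25) = -7675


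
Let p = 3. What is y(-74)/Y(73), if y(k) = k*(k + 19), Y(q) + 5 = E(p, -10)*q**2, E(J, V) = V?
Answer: -74/969 ≈ -0.076367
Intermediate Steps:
Y(q) = -5 - 10*q**2
y(k) = k*(19 + k)
y(-74)/Y(73) = (-74*(19 - 74))/(-5 - 10*73**2) = (-74*(-55))/(-5 - 10*5329) = 4070/(-5 - 53290) = 4070/(-53295) = 4070*(-1/53295) = -74/969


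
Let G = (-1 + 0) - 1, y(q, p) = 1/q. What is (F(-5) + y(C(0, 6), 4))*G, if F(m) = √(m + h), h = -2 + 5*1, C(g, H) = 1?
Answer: -2 - 2*I*√2 ≈ -2.0 - 2.8284*I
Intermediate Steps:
G = -2 (G = -1 - 1 = -2)
h = 3 (h = -2 + 5 = 3)
F(m) = √(3 + m) (F(m) = √(m + 3) = √(3 + m))
(F(-5) + y(C(0, 6), 4))*G = (√(3 - 5) + 1/1)*(-2) = (√(-2) + 1)*(-2) = (I*√2 + 1)*(-2) = (1 + I*√2)*(-2) = -2 - 2*I*√2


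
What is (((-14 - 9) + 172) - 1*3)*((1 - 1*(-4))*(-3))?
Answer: -2190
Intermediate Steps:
(((-14 - 9) + 172) - 1*3)*((1 - 1*(-4))*(-3)) = ((-23 + 172) - 3)*((1 + 4)*(-3)) = (149 - 3)*(5*(-3)) = 146*(-15) = -2190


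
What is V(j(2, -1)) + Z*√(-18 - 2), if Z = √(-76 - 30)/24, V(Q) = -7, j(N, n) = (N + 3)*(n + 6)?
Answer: -7 - √530/12 ≈ -8.9185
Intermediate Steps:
j(N, n) = (3 + N)*(6 + n)
Z = I*√106/24 (Z = √(-106)*(1/24) = (I*√106)*(1/24) = I*√106/24 ≈ 0.42898*I)
V(j(2, -1)) + Z*√(-18 - 2) = -7 + (I*√106/24)*√(-18 - 2) = -7 + (I*√106/24)*√(-20) = -7 + (I*√106/24)*(2*I*√5) = -7 - √530/12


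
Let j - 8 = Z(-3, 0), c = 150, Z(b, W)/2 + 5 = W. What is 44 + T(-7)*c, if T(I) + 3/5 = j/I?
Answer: -22/7 ≈ -3.1429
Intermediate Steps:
Z(b, W) = -10 + 2*W
j = -2 (j = 8 + (-10 + 2*0) = 8 + (-10 + 0) = 8 - 10 = -2)
T(I) = -3/5 - 2/I
44 + T(-7)*c = 44 + (-3/5 - 2/(-7))*150 = 44 + (-3/5 - 2*(-1/7))*150 = 44 + (-3/5 + 2/7)*150 = 44 - 11/35*150 = 44 - 330/7 = -22/7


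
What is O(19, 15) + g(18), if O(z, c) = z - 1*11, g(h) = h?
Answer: 26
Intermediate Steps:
O(z, c) = -11 + z (O(z, c) = z - 11 = -11 + z)
O(19, 15) + g(18) = (-11 + 19) + 18 = 8 + 18 = 26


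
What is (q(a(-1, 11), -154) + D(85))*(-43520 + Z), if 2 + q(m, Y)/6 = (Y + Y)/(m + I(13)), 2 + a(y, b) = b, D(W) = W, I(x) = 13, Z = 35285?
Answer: 90585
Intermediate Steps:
a(y, b) = -2 + b
q(m, Y) = -12 + 12*Y/(13 + m) (q(m, Y) = -12 + 6*((Y + Y)/(m + 13)) = -12 + 6*((2*Y)/(13 + m)) = -12 + 6*(2*Y/(13 + m)) = -12 + 12*Y/(13 + m))
(q(a(-1, 11), -154) + D(85))*(-43520 + Z) = (12*(-13 - 154 - (-2 + 11))/(13 + (-2 + 11)) + 85)*(-43520 + 35285) = (12*(-13 - 154 - 1*9)/(13 + 9) + 85)*(-8235) = (12*(-13 - 154 - 9)/22 + 85)*(-8235) = (12*(1/22)*(-176) + 85)*(-8235) = (-96 + 85)*(-8235) = -11*(-8235) = 90585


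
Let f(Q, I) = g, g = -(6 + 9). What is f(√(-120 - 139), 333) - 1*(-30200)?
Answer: 30185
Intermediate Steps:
g = -15 (g = -1*15 = -15)
f(Q, I) = -15
f(√(-120 - 139), 333) - 1*(-30200) = -15 - 1*(-30200) = -15 + 30200 = 30185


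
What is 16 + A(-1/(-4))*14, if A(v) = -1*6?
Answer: -68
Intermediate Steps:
A(v) = -6
16 + A(-1/(-4))*14 = 16 - 6*14 = 16 - 84 = -68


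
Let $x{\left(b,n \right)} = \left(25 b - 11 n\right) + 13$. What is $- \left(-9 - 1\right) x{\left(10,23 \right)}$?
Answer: $100$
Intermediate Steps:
$x{\left(b,n \right)} = 13 - 11 n + 25 b$ ($x{\left(b,n \right)} = \left(- 11 n + 25 b\right) + 13 = 13 - 11 n + 25 b$)
$- \left(-9 - 1\right) x{\left(10,23 \right)} = - \left(-9 - 1\right) \left(13 - 253 + 25 \cdot 10\right) = - \left(-9 - 1\right) \left(13 - 253 + 250\right) = - \left(-10\right) 10 = \left(-1\right) \left(-100\right) = 100$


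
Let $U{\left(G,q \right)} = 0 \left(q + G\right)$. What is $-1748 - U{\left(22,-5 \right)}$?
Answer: $-1748$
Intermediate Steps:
$U{\left(G,q \right)} = 0$ ($U{\left(G,q \right)} = 0 \left(G + q\right) = 0$)
$-1748 - U{\left(22,-5 \right)} = -1748 - 0 = -1748 + 0 = -1748$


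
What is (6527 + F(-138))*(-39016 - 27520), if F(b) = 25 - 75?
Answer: -430953672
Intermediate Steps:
F(b) = -50
(6527 + F(-138))*(-39016 - 27520) = (6527 - 50)*(-39016 - 27520) = 6477*(-66536) = -430953672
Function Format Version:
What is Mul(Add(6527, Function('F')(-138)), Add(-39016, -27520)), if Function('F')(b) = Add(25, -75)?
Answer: -430953672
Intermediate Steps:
Function('F')(b) = -50
Mul(Add(6527, Function('F')(-138)), Add(-39016, -27520)) = Mul(Add(6527, -50), Add(-39016, -27520)) = Mul(6477, -66536) = -430953672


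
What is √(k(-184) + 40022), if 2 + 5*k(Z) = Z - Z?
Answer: 2*√250135/5 ≈ 200.05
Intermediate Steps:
k(Z) = -⅖ (k(Z) = -⅖ + (Z - Z)/5 = -⅖ + (⅕)*0 = -⅖ + 0 = -⅖)
√(k(-184) + 40022) = √(-⅖ + 40022) = √(200108/5) = 2*√250135/5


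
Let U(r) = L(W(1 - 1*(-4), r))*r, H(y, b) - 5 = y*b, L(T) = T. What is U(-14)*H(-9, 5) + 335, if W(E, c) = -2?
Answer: -785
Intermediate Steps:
H(y, b) = 5 + b*y (H(y, b) = 5 + y*b = 5 + b*y)
U(r) = -2*r
U(-14)*H(-9, 5) + 335 = (-2*(-14))*(5 + 5*(-9)) + 335 = 28*(5 - 45) + 335 = 28*(-40) + 335 = -1120 + 335 = -785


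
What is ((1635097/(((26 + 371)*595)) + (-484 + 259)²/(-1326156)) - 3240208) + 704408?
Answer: -264785775550073081/104419313180 ≈ -2.5358e+6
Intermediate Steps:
((1635097/(((26 + 371)*595)) + (-484 + 259)²/(-1326156)) - 3240208) + 704408 = ((1635097/((397*595)) + (-225)²*(-1/1326156)) - 3240208) + 704408 = ((1635097/236215 + 50625*(-1/1326156)) - 3240208) + 704408 = ((1635097*(1/236215) - 16875/442052) - 3240208) + 704408 = ((1635097/236215 - 16875/442052) - 3240208) + 704408 = (718811770919/104419313180 - 3240208) + 704408 = -338339575108570521/104419313180 + 704408 = -264785775550073081/104419313180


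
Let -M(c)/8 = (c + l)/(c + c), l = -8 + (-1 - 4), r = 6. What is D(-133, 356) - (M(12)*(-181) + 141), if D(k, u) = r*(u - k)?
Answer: 8560/3 ≈ 2853.3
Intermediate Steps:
l = -13 (l = -8 - 5 = -13)
M(c) = -4*(-13 + c)/c (M(c) = -8*(c - 13)/(c + c) = -8*(-13 + c)/(2*c) = -8*(-13 + c)*1/(2*c) = -4*(-13 + c)/c)
D(k, u) = -6*k + 6*u (D(k, u) = 6*(u - k) = -6*k + 6*u)
D(-133, 356) - (M(12)*(-181) + 141) = (-6*(-133) + 6*356) - ((-4 + 52/12)*(-181) + 141) = (798 + 2136) - ((-4 + 52*(1/12))*(-181) + 141) = 2934 - ((-4 + 13/3)*(-181) + 141) = 2934 - ((1/3)*(-181) + 141) = 2934 - (-181/3 + 141) = 2934 - 1*242/3 = 2934 - 242/3 = 8560/3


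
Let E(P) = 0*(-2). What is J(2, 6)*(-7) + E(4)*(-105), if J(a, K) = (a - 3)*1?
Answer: 7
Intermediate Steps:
J(a, K) = -3 + a (J(a, K) = (-3 + a)*1 = -3 + a)
E(P) = 0
J(2, 6)*(-7) + E(4)*(-105) = (-3 + 2)*(-7) + 0*(-105) = -1*(-7) + 0 = 7 + 0 = 7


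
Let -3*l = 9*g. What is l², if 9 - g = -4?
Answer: 1521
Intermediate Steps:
g = 13 (g = 9 - 1*(-4) = 9 + 4 = 13)
l = -39 (l = -3*13 = -⅓*117 = -39)
l² = (-39)² = 1521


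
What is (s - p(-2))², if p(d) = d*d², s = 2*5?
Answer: 324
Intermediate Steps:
s = 10
p(d) = d³
(s - p(-2))² = (10 - 1*(-2)³)² = (10 - 1*(-8))² = (10 + 8)² = 18² = 324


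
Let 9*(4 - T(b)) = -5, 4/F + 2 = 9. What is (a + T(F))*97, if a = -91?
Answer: -75466/9 ≈ -8385.1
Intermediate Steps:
F = 4/7 (F = 4/(-2 + 9) = 4/7 ≈ 0.57143)
T(b) = 41/9 (T(b) = 4 - ⅑*(-5) = 4 + 5/9 = 41/9)
(a + T(F))*97 = (-91 + 41/9)*97 = -778/9*97 = -75466/9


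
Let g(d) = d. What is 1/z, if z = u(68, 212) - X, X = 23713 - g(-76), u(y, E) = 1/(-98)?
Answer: -98/2331323 ≈ -4.2036e-5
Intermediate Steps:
u(y, E) = -1/98
X = 23789 (X = 23713 - 1*(-76) = 23713 + 76 = 23789)
z = -2331323/98 (z = -1/98 - 1*23789 = -1/98 - 23789 = -2331323/98 ≈ -23789.)
1/z = 1/(-2331323/98) = -98/2331323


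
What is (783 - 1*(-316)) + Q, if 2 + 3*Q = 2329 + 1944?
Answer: 7568/3 ≈ 2522.7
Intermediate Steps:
Q = 4271/3 (Q = -⅔ + (2329 + 1944)/3 = -⅔ + (⅓)*4273 = -⅔ + 4273/3 = 4271/3 ≈ 1423.7)
(783 - 1*(-316)) + Q = (783 - 1*(-316)) + 4271/3 = (783 + 316) + 4271/3 = 1099 + 4271/3 = 7568/3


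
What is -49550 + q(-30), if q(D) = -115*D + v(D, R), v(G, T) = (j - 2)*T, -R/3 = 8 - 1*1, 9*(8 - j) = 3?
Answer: -46219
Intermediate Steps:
j = 23/3 (j = 8 - ⅑*3 = 8 - ⅓ = 23/3 ≈ 7.6667)
R = -21 (R = -3*(8 - 1*1) = -3*(8 - 1) = -3*7 = -21)
v(G, T) = 17*T/3 (v(G, T) = (23/3 - 2)*T = 17*T/3)
q(D) = -119 - 115*D (q(D) = -115*D + (17/3)*(-21) = -115*D - 119 = -119 - 115*D)
-49550 + q(-30) = -49550 + (-119 - 115*(-30)) = -49550 + (-119 + 3450) = -49550 + 3331 = -46219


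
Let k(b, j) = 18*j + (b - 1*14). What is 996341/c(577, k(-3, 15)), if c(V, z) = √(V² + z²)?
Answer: 996341*√396938/396938 ≈ 1581.4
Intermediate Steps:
k(b, j) = -14 + b + 18*j (k(b, j) = 18*j + (b - 14) = 18*j + (-14 + b) = -14 + b + 18*j)
996341/c(577, k(-3, 15)) = 996341/(√(577² + (-14 - 3 + 18*15)²)) = 996341/(√(332929 + (-14 - 3 + 270)²)) = 996341/(√(332929 + 253²)) = 996341/(√(332929 + 64009)) = 996341/(√396938) = 996341*(√396938/396938) = 996341*√396938/396938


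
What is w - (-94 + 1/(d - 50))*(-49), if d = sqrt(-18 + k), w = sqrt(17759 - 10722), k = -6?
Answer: -5813997/1262 + sqrt(7037) - 49*I*sqrt(6)/1262 ≈ -4523.1 - 0.095107*I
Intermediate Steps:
w = sqrt(7037) ≈ 83.887
d = 2*I*sqrt(6) (d = sqrt(-18 - 6) = sqrt(-24) = 2*I*sqrt(6) ≈ 4.899*I)
w - (-94 + 1/(d - 50))*(-49) = sqrt(7037) - (-94 + 1/(2*I*sqrt(6) - 50))*(-49) = sqrt(7037) - (-94 + 1/(-50 + 2*I*sqrt(6)))*(-49) = sqrt(7037) - (4606 - 49/(-50 + 2*I*sqrt(6))) = sqrt(7037) + (-4606 + 49/(-50 + 2*I*sqrt(6))) = -4606 + sqrt(7037) + 49/(-50 + 2*I*sqrt(6))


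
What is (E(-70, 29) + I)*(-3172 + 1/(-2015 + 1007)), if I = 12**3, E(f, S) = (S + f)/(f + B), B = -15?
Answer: -27633048601/5040 ≈ -5.4827e+6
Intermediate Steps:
E(f, S) = (S + f)/(-15 + f) (E(f, S) = (S + f)/(f - 15) = (S + f)/(-15 + f))
I = 1728
(E(-70, 29) + I)*(-3172 + 1/(-2015 + 1007)) = ((29 - 70)/(-15 - 70) + 1728)*(-3172 + 1/(-2015 + 1007)) = (-41/(-85) + 1728)*(-3172 + 1/(-1008)) = (-1/85*(-41) + 1728)*(-3172 - 1/1008) = (41/85 + 1728)*(-3197377/1008) = (146921/85)*(-3197377/1008) = -27633048601/5040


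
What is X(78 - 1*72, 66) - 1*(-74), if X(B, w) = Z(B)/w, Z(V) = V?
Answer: 815/11 ≈ 74.091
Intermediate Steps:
X(B, w) = B/w
X(78 - 1*72, 66) - 1*(-74) = (78 - 1*72)/66 - 1*(-74) = (78 - 72)*(1/66) + 74 = 6*(1/66) + 74 = 1/11 + 74 = 815/11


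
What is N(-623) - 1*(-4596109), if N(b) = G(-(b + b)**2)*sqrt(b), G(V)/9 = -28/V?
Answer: 4596109 + 9*I*sqrt(623)/55447 ≈ 4.5961e+6 + 0.0040514*I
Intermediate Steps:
G(V) = -252/V (G(V) = 9*(-28/V) = -252/V)
N(b) = 63/b**(3/2) (N(b) = (-252*(-1/(b + b)**2))*sqrt(b) = (-252*(-1/(4*b**2)))*sqrt(b) = (-(-63)/b**2)*sqrt(b) = (63/b**2)*sqrt(b) = 63/b**(3/2))
N(-623) - 1*(-4596109) = 63/(-623)**(3/2) - 1*(-4596109) = 63*(I*sqrt(623)/388129) + 4596109 = 9*I*sqrt(623)/55447 + 4596109 = 4596109 + 9*I*sqrt(623)/55447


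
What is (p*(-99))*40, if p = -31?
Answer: 122760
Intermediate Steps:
(p*(-99))*40 = -31*(-99)*40 = 3069*40 = 122760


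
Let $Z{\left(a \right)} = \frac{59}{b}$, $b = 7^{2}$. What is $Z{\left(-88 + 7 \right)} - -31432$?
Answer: $\frac{1540227}{49} \approx 31433.0$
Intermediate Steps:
$b = 49$
$Z{\left(a \right)} = \frac{59}{49}$
$Z{\left(-88 + 7 \right)} - -31432 = \frac{59}{49} - -31432 = \frac{59}{49} + 31432 = \frac{1540227}{49}$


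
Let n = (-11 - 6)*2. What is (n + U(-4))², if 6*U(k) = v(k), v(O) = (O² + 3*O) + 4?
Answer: 9604/9 ≈ 1067.1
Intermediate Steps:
v(O) = 4 + O² + 3*O
U(k) = ⅔ + k/2 + k²/6 (U(k) = (4 + k² + 3*k)/6 = ⅔ + k/2 + k²/6)
n = -34 (n = -17*2 = -34)
(n + U(-4))² = (-34 + (⅔ + (½)*(-4) + (⅙)*(-4)²))² = (-34 + (⅔ - 2 + (⅙)*16))² = (-34 + (⅔ - 2 + 8/3))² = (-34 + 4/3)² = (-98/3)² = 9604/9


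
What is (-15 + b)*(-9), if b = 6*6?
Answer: -189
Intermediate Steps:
b = 36
(-15 + b)*(-9) = (-15 + 36)*(-9) = 21*(-9) = -189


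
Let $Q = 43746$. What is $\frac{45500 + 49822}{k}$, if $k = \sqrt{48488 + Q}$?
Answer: $\frac{47661 \sqrt{92234}}{46117} \approx 313.87$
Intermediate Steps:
$k = \sqrt{92234}$ ($k = \sqrt{48488 + 43746} = \sqrt{92234} \approx 303.7$)
$\frac{45500 + 49822}{k} = \frac{45500 + 49822}{\sqrt{92234}} = 95322 \frac{\sqrt{92234}}{92234} = \frac{47661 \sqrt{92234}}{46117}$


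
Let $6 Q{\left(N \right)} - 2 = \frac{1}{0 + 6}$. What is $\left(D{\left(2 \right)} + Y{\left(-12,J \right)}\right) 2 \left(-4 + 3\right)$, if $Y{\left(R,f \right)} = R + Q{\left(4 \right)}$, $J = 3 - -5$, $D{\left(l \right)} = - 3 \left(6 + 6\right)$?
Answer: $\frac{1715}{18} \approx 95.278$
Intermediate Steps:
$D{\left(l \right)} = -36$ ($D{\left(l \right)} = \left(-3\right) 12 = -36$)
$Q{\left(N \right)} = \frac{13}{36}$ ($Q{\left(N \right)} = \frac{1}{3} + \frac{1}{6 \left(0 + 6\right)} = \frac{1}{3} + \frac{1}{6 \cdot 6} = \frac{1}{3} + \frac{1}{6} \cdot \frac{1}{6} = \frac{1}{3} + \frac{1}{36} = \frac{13}{36}$)
$J = 8$ ($J = 3 + 5 = 8$)
$Y{\left(R,f \right)} = \frac{13}{36} + R$ ($Y{\left(R,f \right)} = R + \frac{13}{36} = \frac{13}{36} + R$)
$\left(D{\left(2 \right)} + Y{\left(-12,J \right)}\right) 2 \left(-4 + 3\right) = \left(-36 + \left(\frac{13}{36} - 12\right)\right) 2 \left(-4 + 3\right) = \left(-36 - \frac{419}{36}\right) 2 \left(-1\right) = \left(- \frac{1715}{36}\right) \left(-2\right) = \frac{1715}{18}$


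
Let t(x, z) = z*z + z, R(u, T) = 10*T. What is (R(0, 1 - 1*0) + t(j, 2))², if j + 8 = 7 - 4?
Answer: 256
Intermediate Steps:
j = -5 (j = -8 + (7 - 4) = -8 + 3 = -5)
t(x, z) = z + z² (t(x, z) = z² + z = z + z²)
(R(0, 1 - 1*0) + t(j, 2))² = (10*(1 - 1*0) + 2*(1 + 2))² = (10*(1 + 0) + 2*3)² = (10*1 + 6)² = (10 + 6)² = 16² = 256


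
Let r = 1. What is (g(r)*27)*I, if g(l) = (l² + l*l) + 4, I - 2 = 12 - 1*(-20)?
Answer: 5508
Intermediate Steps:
I = 34 (I = 2 + (12 - 1*(-20)) = 2 + (12 + 20) = 2 + 32 = 34)
g(l) = 4 + 2*l² (g(l) = (l² + l²) + 4 = 2*l² + 4 = 4 + 2*l²)
(g(r)*27)*I = ((4 + 2*1²)*27)*34 = ((4 + 2*1)*27)*34 = ((4 + 2)*27)*34 = (6*27)*34 = 162*34 = 5508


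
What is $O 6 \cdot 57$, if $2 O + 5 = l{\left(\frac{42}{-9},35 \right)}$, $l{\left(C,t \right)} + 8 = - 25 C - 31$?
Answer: $12426$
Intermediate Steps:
$l{\left(C,t \right)} = -39 - 25 C$ ($l{\left(C,t \right)} = -8 - \left(31 + 25 C\right) = -39 - 25 C$)
$O = \frac{109}{3}$ ($O = - \frac{5}{2} + \frac{-39 - 25 \frac{42}{-9}}{2} = - \frac{5}{2} + \frac{-39 - 25 \cdot 42 \left(- \frac{1}{9}\right)}{2} = - \frac{5}{2} + \frac{-39 - - \frac{350}{3}}{2} = - \frac{5}{2} + \frac{-39 + \frac{350}{3}}{2} = - \frac{5}{2} + \frac{1}{2} \cdot \frac{233}{3} = - \frac{5}{2} + \frac{233}{6} = \frac{109}{3} \approx 36.333$)
$O 6 \cdot 57 = \frac{109 \cdot 6 \cdot 57}{3} = \frac{109}{3} \cdot 342 = 12426$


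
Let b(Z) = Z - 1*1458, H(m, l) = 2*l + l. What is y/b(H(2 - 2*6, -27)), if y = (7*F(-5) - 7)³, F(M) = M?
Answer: 2744/57 ≈ 48.140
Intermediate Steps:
H(m, l) = 3*l
b(Z) = -1458 + Z (b(Z) = Z - 1458 = -1458 + Z)
y = -74088 (y = (7*(-5) - 7)³ = (-35 - 7)³ = (-42)³ = -74088)
y/b(H(2 - 2*6, -27)) = -74088/(-1458 + 3*(-27)) = -74088/(-1458 - 81) = -74088/(-1539) = -74088*(-1/1539) = 2744/57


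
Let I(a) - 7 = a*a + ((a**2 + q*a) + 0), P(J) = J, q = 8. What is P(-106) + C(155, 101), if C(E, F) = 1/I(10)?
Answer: -30421/287 ≈ -106.00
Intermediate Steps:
I(a) = 7 + 2*a**2 + 8*a (I(a) = 7 + (a*a + ((a**2 + 8*a) + 0)) = 7 + (a**2 + (a**2 + 8*a)) = 7 + (2*a**2 + 8*a) = 7 + 2*a**2 + 8*a)
C(E, F) = 1/287 (C(E, F) = 1/(7 + 2*10**2 + 8*10) = 1/(7 + 2*100 + 80) = 1/(7 + 200 + 80) = 1/287)
P(-106) + C(155, 101) = -106 + 1/287 = -30421/287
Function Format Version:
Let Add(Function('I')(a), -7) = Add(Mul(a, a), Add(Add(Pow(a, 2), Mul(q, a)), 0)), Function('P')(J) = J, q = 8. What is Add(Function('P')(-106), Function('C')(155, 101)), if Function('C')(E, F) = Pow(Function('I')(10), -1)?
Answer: Rational(-30421, 287) ≈ -106.00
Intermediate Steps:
Function('I')(a) = Add(7, Mul(2, Pow(a, 2)), Mul(8, a)) (Function('I')(a) = Add(7, Add(Mul(a, a), Add(Add(Pow(a, 2), Mul(8, a)), 0))) = Add(7, Add(Pow(a, 2), Add(Pow(a, 2), Mul(8, a)))) = Add(7, Add(Mul(2, Pow(a, 2)), Mul(8, a))) = Add(7, Mul(2, Pow(a, 2)), Mul(8, a)))
Function('C')(E, F) = Rational(1, 287) (Function('C')(E, F) = Pow(Add(7, Mul(2, Pow(10, 2)), Mul(8, 10)), -1) = Pow(Add(7, Mul(2, 100), 80), -1) = Pow(Add(7, 200, 80), -1) = Pow(287, -1) = Rational(1, 287))
Add(Function('P')(-106), Function('C')(155, 101)) = Add(-106, Rational(1, 287)) = Rational(-30421, 287)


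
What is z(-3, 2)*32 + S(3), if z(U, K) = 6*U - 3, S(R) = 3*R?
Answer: -663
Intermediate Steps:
z(U, K) = -3 + 6*U
z(-3, 2)*32 + S(3) = (-3 + 6*(-3))*32 + 3*3 = (-3 - 18)*32 + 9 = -21*32 + 9 = -672 + 9 = -663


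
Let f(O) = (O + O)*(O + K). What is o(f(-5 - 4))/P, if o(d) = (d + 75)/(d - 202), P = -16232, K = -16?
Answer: -525/4025536 ≈ -0.00013042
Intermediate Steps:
f(O) = 2*O*(-16 + O) (f(O) = (O + O)*(O - 16) = (2*O)*(-16 + O) = 2*O*(-16 + O))
o(d) = (75 + d)/(-202 + d)
o(f(-5 - 4))/P = ((75 + 2*(-5 - 4)*(-16 + (-5 - 4)))/(-202 + 2*(-5 - 4)*(-16 + (-5 - 4))))/(-16232) = ((75 + 2*(-9)*(-16 - 9))/(-202 + 2*(-9)*(-16 - 9)))*(-1/16232) = ((75 + 2*(-9)*(-25))/(-202 + 2*(-9)*(-25)))*(-1/16232) = ((75 + 450)/(-202 + 450))*(-1/16232) = (525/248)*(-1/16232) = -525/4025536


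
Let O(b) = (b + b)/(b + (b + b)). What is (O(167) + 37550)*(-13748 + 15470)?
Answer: 64662248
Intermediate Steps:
O(b) = ⅔ (O(b) = (2*b)/(b + 2*b) = (2*b)/((3*b)) = (2*b)*(1/(3*b)) = ⅔)
(O(167) + 37550)*(-13748 + 15470) = (⅔ + 37550)*(-13748 + 15470) = (112652/3)*1722 = 64662248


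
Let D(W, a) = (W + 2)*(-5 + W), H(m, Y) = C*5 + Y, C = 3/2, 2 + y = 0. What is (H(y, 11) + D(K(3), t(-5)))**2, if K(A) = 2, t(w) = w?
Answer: 169/4 ≈ 42.250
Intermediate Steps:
y = -2 (y = -2 + 0 = -2)
C = 3/2 (C = 3*(1/2) = 3/2 ≈ 1.5000)
H(m, Y) = 15/2 + Y (H(m, Y) = (3/2)*5 + Y = 15/2 + Y)
D(W, a) = (-5 + W)*(2 + W) (D(W, a) = (2 + W)*(-5 + W) = (-5 + W)*(2 + W))
(H(y, 11) + D(K(3), t(-5)))**2 = ((15/2 + 11) + (-10 + 2**2 - 3*2))**2 = (37/2 + (-10 + 4 - 6))**2 = (37/2 - 12)**2 = (13/2)**2 = 169/4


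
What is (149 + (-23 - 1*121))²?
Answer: 25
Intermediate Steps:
(149 + (-23 - 1*121))² = (149 + (-23 - 121))² = (149 - 144)² = 5² = 25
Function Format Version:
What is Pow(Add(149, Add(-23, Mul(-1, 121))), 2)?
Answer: 25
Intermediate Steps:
Pow(Add(149, Add(-23, Mul(-1, 121))), 2) = Pow(Add(149, Add(-23, -121)), 2) = Pow(Add(149, -144), 2) = Pow(5, 2) = 25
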